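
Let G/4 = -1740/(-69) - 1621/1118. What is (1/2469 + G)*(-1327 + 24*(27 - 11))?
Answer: -123734151043/1380171 ≈ -89651.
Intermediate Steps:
G = 1222314/12857 (G = 4*(-1740/(-69) - 1621/1118) = 4*(-1740*(-1/69) - 1621*1/1118) = 4*(580/23 - 1621/1118) = 4*(611157/25714) = 1222314/12857 ≈ 95.070)
(1/2469 + G)*(-1327 + 24*(27 - 11)) = (1/2469 + 1222314/12857)*(-1327 + 24*(27 - 11)) = (1/2469 + 1222314/12857)*(-1327 + 24*16) = 3017906123*(-1327 + 384)/31743933 = (3017906123/31743933)*(-943) = -123734151043/1380171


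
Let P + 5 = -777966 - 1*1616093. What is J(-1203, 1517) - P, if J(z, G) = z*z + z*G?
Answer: 2016322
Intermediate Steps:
J(z, G) = z² + G*z
P = -2394064 (P = -5 + (-777966 - 1*1616093) = -5 + (-777966 - 1616093) = -5 - 2394059 = -2394064)
J(-1203, 1517) - P = -1203*(1517 - 1203) - 1*(-2394064) = -1203*314 + 2394064 = -377742 + 2394064 = 2016322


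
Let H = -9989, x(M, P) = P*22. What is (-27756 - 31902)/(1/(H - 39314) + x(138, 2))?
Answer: -2941318374/2169331 ≈ -1355.9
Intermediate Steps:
x(M, P) = 22*P
(-27756 - 31902)/(1/(H - 39314) + x(138, 2)) = (-27756 - 31902)/(1/(-9989 - 39314) + 22*2) = -59658/(1/(-49303) + 44) = -59658/(-1/49303 + 44) = -59658/2169331/49303 = -59658*49303/2169331 = -2941318374/2169331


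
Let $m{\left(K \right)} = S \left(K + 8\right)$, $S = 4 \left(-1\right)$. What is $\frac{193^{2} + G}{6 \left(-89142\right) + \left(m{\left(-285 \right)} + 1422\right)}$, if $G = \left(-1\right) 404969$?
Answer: $\frac{183860}{266161} \approx 0.69078$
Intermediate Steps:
$S = -4$
$G = -404969$
$m{\left(K \right)} = -32 - 4 K$ ($m{\left(K \right)} = - 4 \left(K + 8\right) = - 4 \left(8 + K\right) = -32 - 4 K$)
$\frac{193^{2} + G}{6 \left(-89142\right) + \left(m{\left(-285 \right)} + 1422\right)} = \frac{193^{2} - 404969}{6 \left(-89142\right) + \left(\left(-32 - -1140\right) + 1422\right)} = \frac{37249 - 404969}{-534852 + \left(\left(-32 + 1140\right) + 1422\right)} = - \frac{367720}{-534852 + \left(1108 + 1422\right)} = - \frac{367720}{-534852 + 2530} = - \frac{367720}{-532322} = \left(-367720\right) \left(- \frac{1}{532322}\right) = \frac{183860}{266161}$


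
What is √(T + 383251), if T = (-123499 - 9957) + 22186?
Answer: √271981 ≈ 521.52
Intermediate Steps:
T = -111270 (T = -133456 + 22186 = -111270)
√(T + 383251) = √(-111270 + 383251) = √271981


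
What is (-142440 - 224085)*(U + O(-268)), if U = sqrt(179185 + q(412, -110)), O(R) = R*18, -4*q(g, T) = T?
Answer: 1768116600 - 16493625*sqrt(354)/2 ≈ 1.6130e+9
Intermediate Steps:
q(g, T) = -T/4
O(R) = 18*R
U = 45*sqrt(354)/2 (U = sqrt(179185 - 1/4*(-110)) = sqrt(179185 + 55/2) = sqrt(358425/2) = 45*sqrt(354)/2 ≈ 423.33)
(-142440 - 224085)*(U + O(-268)) = (-142440 - 224085)*(45*sqrt(354)/2 + 18*(-268)) = -366525*(45*sqrt(354)/2 - 4824) = -366525*(-4824 + 45*sqrt(354)/2) = 1768116600 - 16493625*sqrt(354)/2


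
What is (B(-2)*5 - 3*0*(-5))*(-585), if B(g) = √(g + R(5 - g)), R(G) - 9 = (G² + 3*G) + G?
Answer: -5850*√21 ≈ -26808.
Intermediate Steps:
R(G) = 9 + G² + 4*G (R(G) = 9 + ((G² + 3*G) + G) = 9 + (G² + 4*G) = 9 + G² + 4*G)
B(g) = √(29 + (5 - g)² - 3*g) (B(g) = √(g + (9 + (5 - g)² + 4*(5 - g))) = √(g + (9 + (5 - g)² + (20 - 4*g))) = √(g + (29 + (5 - g)² - 4*g)) = √(29 + (5 - g)² - 3*g))
(B(-2)*5 - 3*0*(-5))*(-585) = (√(54 + (-2)² - 13*(-2))*5 - 3*0*(-5))*(-585) = (√(54 + 4 + 26)*5 + 0*(-5))*(-585) = (√84*5 + 0)*(-585) = ((2*√21)*5 + 0)*(-585) = (10*√21 + 0)*(-585) = (10*√21)*(-585) = -5850*√21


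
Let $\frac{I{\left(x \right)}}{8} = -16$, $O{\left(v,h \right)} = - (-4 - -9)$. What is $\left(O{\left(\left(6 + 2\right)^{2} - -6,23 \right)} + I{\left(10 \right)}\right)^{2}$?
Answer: $17689$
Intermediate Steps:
$O{\left(v,h \right)} = -5$ ($O{\left(v,h \right)} = - (-4 + 9) = \left(-1\right) 5 = -5$)
$I{\left(x \right)} = -128$ ($I{\left(x \right)} = 8 \left(-16\right) = -128$)
$\left(O{\left(\left(6 + 2\right)^{2} - -6,23 \right)} + I{\left(10 \right)}\right)^{2} = \left(-5 - 128\right)^{2} = \left(-133\right)^{2} = 17689$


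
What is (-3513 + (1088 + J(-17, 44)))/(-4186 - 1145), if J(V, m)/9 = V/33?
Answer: 26726/58641 ≈ 0.45576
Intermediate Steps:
J(V, m) = 3*V/11 (J(V, m) = 9*(V/33) = 3*V/11)
(-3513 + (1088 + J(-17, 44)))/(-4186 - 1145) = (-3513 + (1088 + (3/11)*(-17)))/(-4186 - 1145) = (-3513 + (1088 - 51/11))/(-5331) = (-3513 + 11917/11)*(-1/5331) = -26726/11*(-1/5331) = 26726/58641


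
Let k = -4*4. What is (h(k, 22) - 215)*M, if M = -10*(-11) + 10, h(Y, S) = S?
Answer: -23160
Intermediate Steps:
k = -16
M = 120 (M = 110 + 10 = 120)
(h(k, 22) - 215)*M = (22 - 215)*120 = -193*120 = -23160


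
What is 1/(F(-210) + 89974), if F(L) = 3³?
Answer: 1/90001 ≈ 1.1111e-5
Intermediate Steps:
F(L) = 27
1/(F(-210) + 89974) = 1/(27 + 89974) = 1/90001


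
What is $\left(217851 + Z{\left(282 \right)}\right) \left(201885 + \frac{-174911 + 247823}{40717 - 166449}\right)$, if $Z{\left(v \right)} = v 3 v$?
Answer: $\frac{2896384124861271}{31433} \approx 9.2145 \cdot 10^{10}$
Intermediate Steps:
$Z{\left(v \right)} = 3 v^{2}$ ($Z{\left(v \right)} = 3 v v = 3 v^{2}$)
$\left(217851 + Z{\left(282 \right)}\right) \left(201885 + \frac{-174911 + 247823}{40717 - 166449}\right) = \left(217851 + 3 \cdot 282^{2}\right) \left(201885 + \frac{-174911 + 247823}{40717 - 166449}\right) = \left(217851 + 3 \cdot 79524\right) \left(201885 + \frac{72912}{-125732}\right) = \left(217851 + 238572\right) \left(201885 + 72912 \left(- \frac{1}{125732}\right)\right) = 456423 \left(201885 - \frac{18228}{31433}\right) = 456423 \cdot \frac{6345832977}{31433} = \frac{2896384124861271}{31433}$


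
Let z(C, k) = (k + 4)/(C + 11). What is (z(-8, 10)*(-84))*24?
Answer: -9408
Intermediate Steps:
z(C, k) = (4 + k)/(11 + C)
(z(-8, 10)*(-84))*24 = (((4 + 10)/(11 - 8))*(-84))*24 = ((14/3)*(-84))*24 = -392*24 = -9408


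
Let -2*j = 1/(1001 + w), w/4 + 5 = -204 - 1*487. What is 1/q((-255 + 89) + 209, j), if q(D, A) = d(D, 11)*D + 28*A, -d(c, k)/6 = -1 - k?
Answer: 1783/5520182 ≈ 0.00032300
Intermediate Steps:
d(c, k) = 6 + 6*k (d(c, k) = -6*(-1 - k) = 6 + 6*k)
w = -2784 (w = -20 + 4*(-204 - 1*487) = -20 + 4*(-204 - 487) = -20 + 4*(-691) = -20 - 2764 = -2784)
j = 1/3566 (j = -1/(2*(1001 - 2784)) = -½/(-1783) = -½*(-1/1783) = 1/3566 ≈ 0.00028043)
q(D, A) = 28*A + 72*D (q(D, A) = (6 + 6*11)*D + 28*A = (6 + 66)*D + 28*A = 72*D + 28*A = 28*A + 72*D)
1/q((-255 + 89) + 209, j) = 1/(28*(1/3566) + 72*((-255 + 89) + 209)) = 1/(14/1783 + 72*(-166 + 209)) = 1/(14/1783 + 72*43) = 1/(14/1783 + 3096) = 1/(5520182/1783) = 1783/5520182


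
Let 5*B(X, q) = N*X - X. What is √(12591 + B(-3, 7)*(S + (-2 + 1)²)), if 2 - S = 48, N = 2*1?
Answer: 3*√1402 ≈ 112.33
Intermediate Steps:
N = 2
B(X, q) = X/5 (B(X, q) = (2*X - X)/5 = X/5)
S = -46 (S = 2 - 1*48 = 2 - 48 = -46)
√(12591 + B(-3, 7)*(S + (-2 + 1)²)) = √(12591 + ((⅕)*(-3))*(-46 + (-2 + 1)²)) = √(12591 - 3*(-46 + (-1)²)/5) = √(12591 - 3*(-46 + 1)/5) = √(12591 - ⅗*(-45)) = √(12591 + 27) = √12618 = 3*√1402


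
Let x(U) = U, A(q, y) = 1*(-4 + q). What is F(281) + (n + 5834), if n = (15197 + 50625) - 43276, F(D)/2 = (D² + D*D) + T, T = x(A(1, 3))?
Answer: 344218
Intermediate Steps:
A(q, y) = -4 + q
T = -3 (T = -4 + 1 = -3)
F(D) = -6 + 4*D² (F(D) = 2*((D² + D*D) - 3) = 2*((D² + D²) - 3) = 2*(2*D² - 3) = 2*(-3 + 2*D²) = -6 + 4*D²)
n = 22546 (n = 65822 - 43276 = 22546)
F(281) + (n + 5834) = (-6 + 4*281²) + (22546 + 5834) = (-6 + 4*78961) + 28380 = (-6 + 315844) + 28380 = 315838 + 28380 = 344218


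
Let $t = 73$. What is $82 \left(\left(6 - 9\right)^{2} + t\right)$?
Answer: $6724$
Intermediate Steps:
$82 \left(\left(6 - 9\right)^{2} + t\right) = 82 \left(\left(6 - 9\right)^{2} + 73\right) = 82 \left(\left(-3\right)^{2} + 73\right) = 82 \left(9 + 73\right) = 82 \cdot 82 = 6724$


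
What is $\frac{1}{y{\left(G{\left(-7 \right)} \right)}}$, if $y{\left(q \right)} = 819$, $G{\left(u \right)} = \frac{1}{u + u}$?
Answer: $\frac{1}{819} \approx 0.001221$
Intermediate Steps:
$G{\left(u \right)} = \frac{1}{2 u}$
$\frac{1}{y{\left(G{\left(-7 \right)} \right)}} = \frac{1}{819}$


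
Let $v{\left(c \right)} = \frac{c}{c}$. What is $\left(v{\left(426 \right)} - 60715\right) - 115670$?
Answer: $-176384$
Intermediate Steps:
$v{\left(c \right)} = 1$
$\left(v{\left(426 \right)} - 60715\right) - 115670 = \left(1 - 60715\right) - 115670 = -60714 - 115670 = -176384$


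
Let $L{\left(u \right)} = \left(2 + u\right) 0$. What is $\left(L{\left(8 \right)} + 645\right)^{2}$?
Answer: $416025$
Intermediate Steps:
$L{\left(u \right)} = 0$
$\left(L{\left(8 \right)} + 645\right)^{2} = \left(0 + 645\right)^{2} = 645^{2} = 416025$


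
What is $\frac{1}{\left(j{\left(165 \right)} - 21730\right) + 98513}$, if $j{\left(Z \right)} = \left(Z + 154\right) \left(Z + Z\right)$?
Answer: $\frac{1}{182053} \approx 5.4929 \cdot 10^{-6}$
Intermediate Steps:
$j{\left(Z \right)} = 2 Z \left(154 + Z\right)$ ($j{\left(Z \right)} = \left(154 + Z\right) 2 Z = 2 Z \left(154 + Z\right)$)
$\frac{1}{\left(j{\left(165 \right)} - 21730\right) + 98513} = \frac{1}{\left(2 \cdot 165 \left(154 + 165\right) - 21730\right) + 98513} = \frac{1}{\left(2 \cdot 165 \cdot 319 - 21730\right) + 98513} = \frac{1}{\left(105270 - 21730\right) + 98513} = \frac{1}{83540 + 98513} = \frac{1}{182053}$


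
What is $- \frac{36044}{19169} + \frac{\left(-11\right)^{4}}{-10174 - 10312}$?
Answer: $- \frac{1019050713}{392696134} \approx -2.595$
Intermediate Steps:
$- \frac{36044}{19169} + \frac{\left(-11\right)^{4}}{-10174 - 10312} = \left(-36044\right) \frac{1}{19169} + \frac{14641}{-10174 - 10312} = - \frac{36044}{19169} + \frac{14641}{-20486} = - \frac{36044}{19169} + 14641 \left(- \frac{1}{20486}\right) = - \frac{36044}{19169} - \frac{14641}{20486} = - \frac{1019050713}{392696134}$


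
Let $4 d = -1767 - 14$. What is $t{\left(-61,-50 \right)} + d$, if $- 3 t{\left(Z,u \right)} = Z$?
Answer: $- \frac{5099}{12} \approx -424.92$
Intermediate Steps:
$t{\left(Z,u \right)} = - \frac{Z}{3}$
$d = - \frac{1781}{4}$ ($d = \frac{-1767 - 14}{4} = \frac{1}{4} \left(-1781\right) = - \frac{1781}{4} \approx -445.25$)
$t{\left(-61,-50 \right)} + d = \left(- \frac{1}{3}\right) \left(-61\right) - \frac{1781}{4} = \frac{61}{3} - \frac{1781}{4} = - \frac{5099}{12}$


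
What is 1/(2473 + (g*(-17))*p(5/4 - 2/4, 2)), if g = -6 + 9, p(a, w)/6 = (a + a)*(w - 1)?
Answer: 1/2014 ≈ 0.00049652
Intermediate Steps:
p(a, w) = 12*a*(-1 + w) (p(a, w) = 6*((a + a)*(w - 1)) = 6*((2*a)*(-1 + w)) = 6*(2*a*(-1 + w)) = 12*a*(-1 + w))
g = 3
1/(2473 + (g*(-17))*p(5/4 - 2/4, 2)) = 1/(2473 + (3*(-17))*(12*(5/4 - 2/4)*(-1 + 2))) = 1/(2473 - 612*(5*(1/4) - 2*1/4)) = 1/(2473 - 612*(5/4 - 1/2)) = 1/(2473 - 612*3/4) = 1/(2473 - 51*9) = 1/(2473 - 459) = 1/2014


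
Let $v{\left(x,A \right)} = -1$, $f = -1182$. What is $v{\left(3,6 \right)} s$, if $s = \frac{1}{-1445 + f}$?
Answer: $\frac{1}{2627} \approx 0.00038066$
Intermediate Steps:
$s = - \frac{1}{2627}$ ($s = \frac{1}{-1445 - 1182} = \frac{1}{-2627} = - \frac{1}{2627} \approx -0.00038066$)
$v{\left(3,6 \right)} s = \left(-1\right) \left(- \frac{1}{2627}\right) = \frac{1}{2627}$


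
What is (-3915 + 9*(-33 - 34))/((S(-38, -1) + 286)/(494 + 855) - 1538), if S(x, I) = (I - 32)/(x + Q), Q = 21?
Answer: 11512366/3918451 ≈ 2.9380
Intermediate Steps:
S(x, I) = (-32 + I)/(21 + x) (S(x, I) = (I - 32)/(x + 21) = (-32 + I)/(21 + x))
(-3915 + 9*(-33 - 34))/((S(-38, -1) + 286)/(494 + 855) - 1538) = (-3915 + 9*(-33 - 34))/(((-32 - 1)/(21 - 38) + 286)/(494 + 855) - 1538) = (-3915 + 9*(-67))/((-33/(-17) + 286)/1349 - 1538) = (-3915 - 603)/((-1/17*(-33) + 286)*(1/1349) - 1538) = -4518/((33/17 + 286)*(1/1349) - 1538) = -4518/((4895/17)*(1/1349) - 1538) = -4518/(4895/22933 - 1538) = -4518/(-35266059/22933) = -4518*(-22933/35266059) = 11512366/3918451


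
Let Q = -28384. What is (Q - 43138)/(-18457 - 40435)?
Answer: 35761/29446 ≈ 1.2145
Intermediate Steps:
(Q - 43138)/(-18457 - 40435) = (-28384 - 43138)/(-18457 - 40435) = -71522/(-58892) = -71522*(-1/58892) = 35761/29446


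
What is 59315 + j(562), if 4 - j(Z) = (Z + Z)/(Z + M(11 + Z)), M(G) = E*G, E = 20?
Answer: 356565947/6011 ≈ 59319.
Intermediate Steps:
M(G) = 20*G
j(Z) = 4 - 2*Z/(220 + 21*Z) (j(Z) = 4 - (Z + Z)/(Z + 20*(11 + Z)) = 4 - 2*Z/(Z + (220 + 20*Z)) = 4 - 2*Z/(220 + 21*Z))
59315 + j(562) = 59315 + 2*(440 + 41*562)/(220 + 21*562) = 59315 + 2*(440 + 23042)/(220 + 11802) = 59315 + 2*23482/12022 = 59315 + 2*(1/12022)*23482 = 59315 + 23482/6011 = 356565947/6011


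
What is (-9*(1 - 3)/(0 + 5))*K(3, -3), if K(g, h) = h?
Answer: -54/5 ≈ -10.800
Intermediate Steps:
(-9*(1 - 3)/(0 + 5))*K(3, -3) = -9*(1 - 3)/(0 + 5)*(-3) = -(-18)/5*(-3) = -9*(-2/5)*(-3) = (18/5)*(-3) = -54/5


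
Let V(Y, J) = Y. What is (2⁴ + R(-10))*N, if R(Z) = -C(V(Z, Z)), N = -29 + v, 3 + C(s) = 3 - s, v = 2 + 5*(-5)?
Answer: -312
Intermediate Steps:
v = -23 (v = 2 - 25 = -23)
C(s) = -s (C(s) = -3 + (3 - s) = -s)
N = -52 (N = -29 - 23 = -52)
R(Z) = Z (R(Z) = -(-1)*Z = Z)
(2⁴ + R(-10))*N = (2⁴ - 10)*(-52) = (16 - 10)*(-52) = 6*(-52) = -312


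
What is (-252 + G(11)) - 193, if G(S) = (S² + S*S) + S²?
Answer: -82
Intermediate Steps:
G(S) = 3*S² (G(S) = (S² + S²) + S² = 2*S² + S² = 3*S²)
(-252 + G(11)) - 193 = (-252 + 3*11²) - 193 = (-252 + 3*121) - 193 = (-252 + 363) - 193 = 111 - 193 = -82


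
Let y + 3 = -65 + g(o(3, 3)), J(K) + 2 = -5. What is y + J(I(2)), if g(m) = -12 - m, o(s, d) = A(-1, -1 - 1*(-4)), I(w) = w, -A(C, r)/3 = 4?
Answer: -75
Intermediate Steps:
A(C, r) = -12 (A(C, r) = -3*4 = -12)
J(K) = -7 (J(K) = -2 - 5 = -7)
o(s, d) = -12
y = -68 (y = -3 + (-65 + (-12 - 1*(-12))) = -3 + (-65 + (-12 + 12)) = -3 + (-65 + 0) = -3 - 65 = -68)
y + J(I(2)) = -68 - 7 = -75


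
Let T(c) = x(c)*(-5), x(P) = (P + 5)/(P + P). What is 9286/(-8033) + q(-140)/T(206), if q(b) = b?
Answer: 90709342/1694963 ≈ 53.517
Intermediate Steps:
x(P) = (5 + P)/(2*P) (x(P) = (5 + P)/((2*P)) = (5 + P)*(1/(2*P)) = (5 + P)/(2*P))
T(c) = -5*(5 + c)/(2*c) (T(c) = ((5 + c)/(2*c))*(-5) = -5*(5 + c)/(2*c))
9286/(-8033) + q(-140)/T(206) = 9286/(-8033) - 140*412/(5*(-5 - 1*206)) = 9286*(-1/8033) - 140*412/(5*(-5 - 206)) = -9286/8033 - 140/((5/2)*(1/206)*(-211)) = -9286/8033 - 140/(-1055/412) = -9286/8033 - 140*(-412/1055) = -9286/8033 + 11536/211 = 90709342/1694963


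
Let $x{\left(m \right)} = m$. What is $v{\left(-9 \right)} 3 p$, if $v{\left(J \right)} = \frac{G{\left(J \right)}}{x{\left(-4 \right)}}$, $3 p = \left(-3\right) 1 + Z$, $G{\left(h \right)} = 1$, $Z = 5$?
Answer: $- \frac{1}{2} \approx -0.5$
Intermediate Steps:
$p = \frac{2}{3}$ ($p = \frac{\left(-3\right) 1 + 5}{3} = \frac{-3 + 5}{3} = \frac{1}{3} \cdot 2 = \frac{2}{3} \approx 0.66667$)
$v{\left(J \right)} = - \frac{1}{4}$ ($v{\left(J \right)} = 1 \frac{1}{-4} = 1 \left(- \frac{1}{4}\right) = - \frac{1}{4}$)
$v{\left(-9 \right)} 3 p = \left(- \frac{1}{4}\right) 3 \cdot \frac{2}{3} = \left(- \frac{3}{4}\right) \frac{2}{3} = - \frac{1}{2}$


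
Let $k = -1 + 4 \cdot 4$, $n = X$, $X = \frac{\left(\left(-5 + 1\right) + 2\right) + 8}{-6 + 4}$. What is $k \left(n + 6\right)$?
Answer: $45$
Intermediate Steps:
$X = -3$ ($X = \frac{\left(-4 + 2\right) + 8}{-2} = \left(-2 + 8\right) \left(- \frac{1}{2}\right) = 6 \left(- \frac{1}{2}\right) = -3$)
$n = -3$
$k = 15$ ($k = -1 + 16 = 15$)
$k \left(n + 6\right) = 15 \left(-3 + 6\right) = 15 \cdot 3 = 45$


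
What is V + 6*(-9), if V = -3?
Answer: -57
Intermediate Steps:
V + 6*(-9) = -3 + 6*(-9) = -3 - 54 = -57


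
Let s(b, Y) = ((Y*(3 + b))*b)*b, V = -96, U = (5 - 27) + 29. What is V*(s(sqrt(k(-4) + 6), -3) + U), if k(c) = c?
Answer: 1056 + 576*sqrt(2) ≈ 1870.6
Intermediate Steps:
U = 7 (U = -22 + 29 = 7)
s(b, Y) = Y*b**2*(3 + b) (s(b, Y) = (Y*b*(3 + b))*b = Y*b**2*(3 + b))
V*(s(sqrt(k(-4) + 6), -3) + U) = -96*(-3*(sqrt(-4 + 6))**2*(3 + sqrt(-4 + 6)) + 7) = -96*(-3*(sqrt(2))**2*(3 + sqrt(2)) + 7) = -96*(-3*2*(3 + sqrt(2)) + 7) = -96*((-18 - 6*sqrt(2)) + 7) = -96*(-11 - 6*sqrt(2)) = 1056 + 576*sqrt(2)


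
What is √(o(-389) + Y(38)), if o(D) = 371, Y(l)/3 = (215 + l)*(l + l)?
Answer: √58055 ≈ 240.95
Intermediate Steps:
Y(l) = 6*l*(215 + l) (Y(l) = 3*((215 + l)*(l + l)) = 3*((215 + l)*(2*l)) = 3*(2*l*(215 + l)) = 6*l*(215 + l))
√(o(-389) + Y(38)) = √(371 + 6*38*(215 + 38)) = √(371 + 6*38*253) = √(371 + 57684) = √58055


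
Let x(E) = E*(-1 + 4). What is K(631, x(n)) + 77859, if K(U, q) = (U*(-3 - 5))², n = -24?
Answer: 25560163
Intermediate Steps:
x(E) = 3*E (x(E) = E*3 = 3*E)
K(U, q) = 64*U² (K(U, q) = (U*(-8))² = (-8*U)² = 64*U²)
K(631, x(n)) + 77859 = 64*631² + 77859 = 64*398161 + 77859 = 25482304 + 77859 = 25560163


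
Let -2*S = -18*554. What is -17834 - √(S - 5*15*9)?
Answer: -17834 - 3*√479 ≈ -17900.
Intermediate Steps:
S = 4986 (S = -(-9)*554 = -½*(-9972) = 4986)
-17834 - √(S - 5*15*9) = -17834 - √(4986 - 5*15*9) = -17834 - √(4986 - 75*9) = -17834 - √(4986 - 675) = -17834 - √4311 = -17834 - 3*√479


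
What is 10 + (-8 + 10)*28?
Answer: 66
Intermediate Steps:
10 + (-8 + 10)*28 = 10 + 2*28 = 10 + 56 = 66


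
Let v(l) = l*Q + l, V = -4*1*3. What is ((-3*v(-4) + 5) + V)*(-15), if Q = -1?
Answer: 105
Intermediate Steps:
V = -12 (V = -4*3 = -12)
v(l) = 0 (v(l) = l*(-1) + l = -l + l = 0)
((-3*v(-4) + 5) + V)*(-15) = ((-3*0 + 5) - 12)*(-15) = ((0 + 5) - 12)*(-15) = (5 - 12)*(-15) = -7*(-15) = 105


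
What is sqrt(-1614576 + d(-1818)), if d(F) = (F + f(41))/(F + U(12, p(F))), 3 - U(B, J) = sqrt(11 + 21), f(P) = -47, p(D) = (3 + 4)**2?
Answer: sqrt(-2930453575 - 6458304*sqrt(2))/sqrt(1815 + 4*sqrt(2)) ≈ 1270.7*I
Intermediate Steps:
p(D) = 49 (p(D) = 7**2 = 49)
U(B, J) = 3 - 4*sqrt(2) (U(B, J) = 3 - sqrt(11 + 21) = 3 - sqrt(32) = 3 - 4*sqrt(2))
d(F) = (-47 + F)/(3 + F - 4*sqrt(2)) (d(F) = (F - 47)/(F + (3 - 4*sqrt(2))) = (-47 + F)/(3 + F - 4*sqrt(2)))
sqrt(-1614576 + d(-1818)) = sqrt(-1614576 + (-47 - 1818)/(3 - 1818 - 4*sqrt(2))) = sqrt(-1614576 - 1865/(-1815 - 4*sqrt(2)))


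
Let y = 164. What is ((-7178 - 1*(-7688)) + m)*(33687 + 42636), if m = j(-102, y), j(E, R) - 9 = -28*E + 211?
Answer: 273694278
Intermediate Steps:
j(E, R) = 220 - 28*E (j(E, R) = 9 + (-28*E + 211) = 9 + (211 - 28*E) = 220 - 28*E)
m = 3076 (m = 220 - 28*(-102) = 220 + 2856 = 3076)
((-7178 - 1*(-7688)) + m)*(33687 + 42636) = ((-7178 - 1*(-7688)) + 3076)*(33687 + 42636) = ((-7178 + 7688) + 3076)*76323 = (510 + 3076)*76323 = 3586*76323 = 273694278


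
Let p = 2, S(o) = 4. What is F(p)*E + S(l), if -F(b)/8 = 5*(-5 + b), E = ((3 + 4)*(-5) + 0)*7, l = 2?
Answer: -29396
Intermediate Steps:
E = -245 (E = (7*(-5) + 0)*7 = (-35 + 0)*7 = -35*7 = -245)
F(b) = 200 - 40*b (F(b) = -40*(-5 + b) = -8*(-25 + 5*b) = 200 - 40*b)
F(p)*E + S(l) = (200 - 40*2)*(-245) + 4 = (200 - 80)*(-245) + 4 = 120*(-245) + 4 = -29400 + 4 = -29396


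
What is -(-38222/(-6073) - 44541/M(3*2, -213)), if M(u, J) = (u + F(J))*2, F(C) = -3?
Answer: 90089387/12146 ≈ 7417.2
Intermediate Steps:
M(u, J) = -6 + 2*u (M(u, J) = (u - 3)*2 = (-3 + u)*2 = -6 + 2*u)
-(-38222/(-6073) - 44541/M(3*2, -213)) = -(-38222/(-6073) - 44541/(-6 + 2*(3*2))) = -(-38222*(-1/6073) - 44541/(-6 + 2*6)) = -(38222/6073 - 44541/(-6 + 12)) = -(38222/6073 - 44541/6) = -(38222/6073 - 44541*⅙) = -(38222/6073 - 14847/2) = -1*(-90089387/12146) = 90089387/12146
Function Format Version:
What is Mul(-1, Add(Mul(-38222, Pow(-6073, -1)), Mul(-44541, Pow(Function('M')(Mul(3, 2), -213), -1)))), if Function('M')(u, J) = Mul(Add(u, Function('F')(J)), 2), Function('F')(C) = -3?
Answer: Rational(90089387, 12146) ≈ 7417.2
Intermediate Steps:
Function('M')(u, J) = Add(-6, Mul(2, u)) (Function('M')(u, J) = Mul(Add(u, -3), 2) = Mul(Add(-3, u), 2) = Add(-6, Mul(2, u)))
Mul(-1, Add(Mul(-38222, Pow(-6073, -1)), Mul(-44541, Pow(Function('M')(Mul(3, 2), -213), -1)))) = Mul(-1, Add(Mul(-38222, Pow(-6073, -1)), Mul(-44541, Pow(Add(-6, Mul(2, Mul(3, 2))), -1)))) = Mul(-1, Add(Mul(-38222, Rational(-1, 6073)), Mul(-44541, Pow(Add(-6, Mul(2, 6)), -1)))) = Mul(-1, Add(Rational(38222, 6073), Mul(-44541, Pow(Add(-6, 12), -1)))) = Mul(-1, Add(Rational(38222, 6073), Mul(-44541, Pow(6, -1)))) = Mul(-1, Add(Rational(38222, 6073), Mul(-44541, Rational(1, 6)))) = Mul(-1, Add(Rational(38222, 6073), Rational(-14847, 2))) = Mul(-1, Rational(-90089387, 12146)) = Rational(90089387, 12146)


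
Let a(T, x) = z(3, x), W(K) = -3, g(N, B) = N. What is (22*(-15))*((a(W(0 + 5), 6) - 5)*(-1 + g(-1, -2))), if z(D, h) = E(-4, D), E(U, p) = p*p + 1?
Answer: 3300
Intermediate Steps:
E(U, p) = 1 + p**2 (E(U, p) = p**2 + 1 = 1 + p**2)
z(D, h) = 1 + D**2
a(T, x) = 10 (a(T, x) = 1 + 3**2 = 1 + 9 = 10)
(22*(-15))*((a(W(0 + 5), 6) - 5)*(-1 + g(-1, -2))) = (22*(-15))*((10 - 5)*(-1 - 1)) = -1650*(-2) = -330*(-10) = 3300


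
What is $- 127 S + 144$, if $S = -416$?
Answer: $52976$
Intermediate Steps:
$- 127 S + 144 = \left(-127\right) \left(-416\right) + 144 = 52832 + 144 = 52976$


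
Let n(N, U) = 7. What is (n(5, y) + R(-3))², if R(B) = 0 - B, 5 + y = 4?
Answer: 100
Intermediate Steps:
y = -1 (y = -5 + 4 = -1)
R(B) = -B
(n(5, y) + R(-3))² = (7 - 1*(-3))² = (7 + 3)² = 10² = 100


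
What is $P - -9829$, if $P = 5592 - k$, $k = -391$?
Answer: $15812$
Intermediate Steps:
$P = 5983$ ($P = 5592 - -391 = 5592 + 391 = 5983$)
$P - -9829 = 5983 - -9829 = 5983 + 9829 = 15812$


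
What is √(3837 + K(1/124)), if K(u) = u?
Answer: √14749459/62 ≈ 61.944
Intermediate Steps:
√(3837 + K(1/124)) = √(3837 + 1/124) = √(475789/124) = √14749459/62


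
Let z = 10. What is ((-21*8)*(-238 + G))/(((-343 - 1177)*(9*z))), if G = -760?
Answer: -3493/2850 ≈ -1.2256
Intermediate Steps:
((-21*8)*(-238 + G))/(((-343 - 1177)*(9*z))) = ((-21*8)*(-238 - 760))/(((-343 - 1177)*(9*10))) = (-168*(-998))/((-1520*90)) = 167664/(-136800) = 167664*(-1/136800) = -3493/2850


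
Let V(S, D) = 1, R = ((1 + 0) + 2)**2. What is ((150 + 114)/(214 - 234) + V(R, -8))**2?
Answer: 3721/25 ≈ 148.84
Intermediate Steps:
R = 9 (R = (1 + 2)**2 = 3**2 = 9)
((150 + 114)/(214 - 234) + V(R, -8))**2 = ((150 + 114)/(214 - 234) + 1)**2 = (264/(-20) + 1)**2 = (264*(-1/20) + 1)**2 = (-66/5 + 1)**2 = (-61/5)**2 = 3721/25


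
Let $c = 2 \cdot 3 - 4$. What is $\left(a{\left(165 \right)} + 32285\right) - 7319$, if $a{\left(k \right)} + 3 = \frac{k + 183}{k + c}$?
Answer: $\frac{4169169}{167} \approx 24965.0$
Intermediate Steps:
$c = 2$ ($c = 6 - 4 = 2$)
$a{\left(k \right)} = -3 + \frac{183 + k}{2 + k}$ ($a{\left(k \right)} = -3 + \frac{k + 183}{k + 2} = -3 + \frac{183 + k}{2 + k}$)
$\left(a{\left(165 \right)} + 32285\right) - 7319 = \left(\frac{177 - 330}{2 + 165} + 32285\right) - 7319 = \left(\frac{177 - 330}{167} + 32285\right) - 7319 = \left(\frac{1}{167} \left(-153\right) + 32285\right) - 7319 = \left(- \frac{153}{167} + 32285\right) - 7319 = \frac{5391442}{167} - 7319 = \frac{4169169}{167}$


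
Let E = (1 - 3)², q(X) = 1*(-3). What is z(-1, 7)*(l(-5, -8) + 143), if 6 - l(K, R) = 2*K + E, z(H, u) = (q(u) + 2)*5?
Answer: -775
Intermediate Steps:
q(X) = -3
z(H, u) = -5 (z(H, u) = (-3 + 2)*5 = -1*5 = -5)
E = 4 (E = (-2)² = 4)
l(K, R) = 2 - 2*K (l(K, R) = 6 - (2*K + 4) = 6 - (4 + 2*K) = 6 + (-4 - 2*K) = 2 - 2*K)
z(-1, 7)*(l(-5, -8) + 143) = -5*((2 - 2*(-5)) + 143) = -5*((2 + 10) + 143) = -5*(12 + 143) = -5*155 = -775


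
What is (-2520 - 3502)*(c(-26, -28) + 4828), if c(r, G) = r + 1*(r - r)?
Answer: -28917644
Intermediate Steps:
c(r, G) = r (c(r, G) = r + 1*0 = r + 0 = r)
(-2520 - 3502)*(c(-26, -28) + 4828) = (-2520 - 3502)*(-26 + 4828) = -6022*4802 = -28917644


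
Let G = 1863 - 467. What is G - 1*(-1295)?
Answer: 2691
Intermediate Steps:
G = 1396
G - 1*(-1295) = 1396 - 1*(-1295) = 1396 + 1295 = 2691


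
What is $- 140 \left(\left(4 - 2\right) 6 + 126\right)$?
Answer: $-19320$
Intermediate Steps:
$- 140 \left(\left(4 - 2\right) 6 + 126\right) = - 140 \left(2 \cdot 6 + 126\right) = - 140 \left(12 + 126\right) = \left(-140\right) 138 = -19320$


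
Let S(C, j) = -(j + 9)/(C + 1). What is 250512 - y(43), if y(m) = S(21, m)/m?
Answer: 118492202/473 ≈ 2.5051e+5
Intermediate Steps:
S(C, j) = -(9 + j)/(1 + C)
y(m) = (-9/22 - m/22)/m (y(m) = ((-9 - m)/(1 + 21))/m = ((-9 - m)/22)/m = (-9/22 - m/22)/m)
250512 - y(43) = 250512 - (-9 - 1*43)/(22*43) = 250512 - (-9 - 43)/(22*43) = 250512 - (-52)/(22*43) = 250512 - 1*(-26/473) = 250512 + 26/473 = 118492202/473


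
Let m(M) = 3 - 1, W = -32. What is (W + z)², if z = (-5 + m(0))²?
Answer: 529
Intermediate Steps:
m(M) = 2
z = 9 (z = (-5 + 2)² = (-3)² = 9)
(W + z)² = (-32 + 9)² = (-23)² = 529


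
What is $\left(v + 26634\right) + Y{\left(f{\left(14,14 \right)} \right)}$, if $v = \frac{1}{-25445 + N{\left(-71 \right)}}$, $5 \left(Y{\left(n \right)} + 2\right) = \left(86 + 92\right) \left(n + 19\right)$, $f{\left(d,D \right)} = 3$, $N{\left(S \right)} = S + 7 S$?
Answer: $\frac{3565757983}{130065} \approx 27415.0$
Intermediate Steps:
$N{\left(S \right)} = 8 S$
$Y{\left(n \right)} = \frac{3372}{5} + \frac{178 n}{5}$ ($Y{\left(n \right)} = -2 + \frac{\left(86 + 92\right) \left(n + 19\right)}{5} = -2 + \frac{178 \left(19 + n\right)}{5} = -2 + \frac{3382 + 178 n}{5} = -2 + \left(\frac{3382}{5} + \frac{178 n}{5}\right) = \frac{3372}{5} + \frac{178 n}{5}$)
$v = - \frac{1}{26013}$ ($v = \frac{1}{-25445 + 8 \left(-71\right)} = \frac{1}{-25445 - 568} = \frac{1}{-26013} = - \frac{1}{26013} \approx -3.8442 \cdot 10^{-5}$)
$\left(v + 26634\right) + Y{\left(f{\left(14,14 \right)} \right)} = \left(- \frac{1}{26013} + 26634\right) + \left(\frac{3372}{5} + \frac{178}{5} \cdot 3\right) = \frac{692830241}{26013} + \left(\frac{3372}{5} + \frac{534}{5}\right) = \frac{692830241}{26013} + \frac{3906}{5} = \frac{3565757983}{130065}$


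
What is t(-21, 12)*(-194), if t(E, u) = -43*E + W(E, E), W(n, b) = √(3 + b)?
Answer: -175182 - 582*I*√2 ≈ -1.7518e+5 - 823.07*I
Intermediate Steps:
t(E, u) = √(3 + E) - 43*E (t(E, u) = -43*E + √(3 + E) = √(3 + E) - 43*E)
t(-21, 12)*(-194) = (√(3 - 21) - 43*(-21))*(-194) = (√(-18) + 903)*(-194) = (3*I*√2 + 903)*(-194) = (903 + 3*I*√2)*(-194) = -175182 - 582*I*√2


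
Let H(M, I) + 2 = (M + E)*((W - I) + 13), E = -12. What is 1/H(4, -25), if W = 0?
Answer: -1/306 ≈ -0.0032680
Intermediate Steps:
H(M, I) = -2 + (-12 + M)*(13 - I) (H(M, I) = -2 + (M - 12)*((0 - I) + 13) = -2 + (-12 + M)*(-I + 13) = -2 + (-12 + M)*(13 - I))
1/H(4, -25) = 1/(-158 + 12*(-25) + 13*4 - 1*(-25)*4) = 1/(-158 - 300 + 52 + 100) = 1/(-306) = -1/306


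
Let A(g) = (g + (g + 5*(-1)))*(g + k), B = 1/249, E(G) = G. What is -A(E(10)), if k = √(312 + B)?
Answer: -150 - 5*√19344561/83 ≈ -414.95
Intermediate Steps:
B = 1/249 ≈ 0.0040161
k = √19344561/249 (k = √(312 + 1/249) = √(77689/249) = √19344561/249 ≈ 17.664)
A(g) = (-5 + 2*g)*(g + √19344561/249) (A(g) = (g + (g + 5*(-1)))*(g + √19344561/249) = (g + (g - 5))*(g + √19344561/249) = (g + (-5 + g))*(g + √19344561/249) = (-5 + 2*g)*(g + √19344561/249))
-A(E(10)) = -(-5*10 + 2*10² - 5*√19344561/249 + (2/249)*10*√19344561) = -(-50 + 2*100 - 5*√19344561/249 + 20*√19344561/249) = -(-50 + 200 - 5*√19344561/249 + 20*√19344561/249) = -(150 + 5*√19344561/83) = -150 - 5*√19344561/83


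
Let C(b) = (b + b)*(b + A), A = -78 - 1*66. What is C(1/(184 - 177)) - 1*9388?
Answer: -462026/49 ≈ -9429.1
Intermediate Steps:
A = -144 (A = -78 - 66 = -144)
C(b) = 2*b*(-144 + b) (C(b) = (b + b)*(b - 144) = (2*b)*(-144 + b) = 2*b*(-144 + b))
C(1/(184 - 177)) - 1*9388 = 2*(-144 + 1/(184 - 177))/(184 - 177) - 1*9388 = 2*(-144 + 1/7)/7 - 9388 = 2*(1/7)*(-144 + 1/7) - 9388 = 2*(1/7)*(-1007/7) - 9388 = -2014/49 - 9388 = -462026/49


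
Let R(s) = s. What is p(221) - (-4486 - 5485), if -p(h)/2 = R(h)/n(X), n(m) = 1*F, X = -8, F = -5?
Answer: 50297/5 ≈ 10059.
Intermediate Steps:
n(m) = -5 (n(m) = 1*(-5) = -5)
p(h) = 2*h/5 (p(h) = -2*h/(-5) = -2*h*(-1)/5 = -(-2)*h/5 = 2*h/5)
p(221) - (-4486 - 5485) = (⅖)*221 - (-4486 - 5485) = 442/5 - 1*(-9971) = 442/5 + 9971 = 50297/5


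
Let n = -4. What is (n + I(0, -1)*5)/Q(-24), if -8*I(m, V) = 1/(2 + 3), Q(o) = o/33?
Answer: 363/64 ≈ 5.6719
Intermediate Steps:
Q(o) = o/33 (Q(o) = o*(1/33) = o/33)
I(m, V) = -1/40 (I(m, V) = -1/(8*(2 + 3)) = -⅛/5 = -⅛*⅕ = -1/40)
(n + I(0, -1)*5)/Q(-24) = (-4 - 1/40*5)/(((1/33)*(-24))) = (-4 - ⅛)/(-8/11) = -33/8*(-11/8) = 363/64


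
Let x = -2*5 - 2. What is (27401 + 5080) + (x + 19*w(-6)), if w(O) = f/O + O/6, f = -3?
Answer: 64919/2 ≈ 32460.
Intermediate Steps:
w(O) = -3/O + O/6
x = -12 (x = -10 - 2 = -12)
(27401 + 5080) + (x + 19*w(-6)) = (27401 + 5080) + (-12 + 19*(-3/(-6) + (1/6)*(-6))) = 32481 + (-12 + 19*(-3*(-1/6) - 1)) = 32481 + (-12 + 19*(1/2 - 1)) = 32481 + (-12 + 19*(-1/2)) = 32481 + (-12 - 19/2) = 32481 - 43/2 = 64919/2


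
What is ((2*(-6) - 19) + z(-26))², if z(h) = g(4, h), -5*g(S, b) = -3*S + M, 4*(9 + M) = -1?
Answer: 11449/16 ≈ 715.56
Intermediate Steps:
M = -37/4 (M = -9 + (¼)*(-1) = -9 - ¼ = -37/4 ≈ -9.2500)
g(S, b) = 37/20 + 3*S/5 (g(S, b) = -(-3*S - 37/4)/5 = -(-37/4 - 3*S)/5 = 37/20 + 3*S/5)
z(h) = 17/4 (z(h) = 37/20 + (⅗)*4 = 37/20 + 12/5 = 17/4)
((2*(-6) - 19) + z(-26))² = ((2*(-6) - 19) + 17/4)² = ((-12 - 19) + 17/4)² = (-31 + 17/4)² = (-107/4)² = 11449/16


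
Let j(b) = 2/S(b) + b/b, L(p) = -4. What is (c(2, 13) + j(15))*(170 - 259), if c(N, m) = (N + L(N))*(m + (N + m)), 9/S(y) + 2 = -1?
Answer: 14863/3 ≈ 4954.3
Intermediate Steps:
S(y) = -3 (S(y) = 9/(-2 - 1) = 9/(-3) = 9*(-⅓) = -3)
j(b) = ⅓ (j(b) = 2/(-3) + b/b = 2*(-⅓) + 1 = -⅔ + 1 = ⅓)
c(N, m) = (-4 + N)*(N + 2*m) (c(N, m) = (N - 4)*(m + (N + m)) = (-4 + N)*(N + 2*m))
(c(2, 13) + j(15))*(170 - 259) = ((2² - 8*13 - 4*2 + 2*2*13) + ⅓)*(170 - 259) = ((4 - 104 - 8 + 52) + ⅓)*(-89) = (-56 + ⅓)*(-89) = -167/3*(-89) = 14863/3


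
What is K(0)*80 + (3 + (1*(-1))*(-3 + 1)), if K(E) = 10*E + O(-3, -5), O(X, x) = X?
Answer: -235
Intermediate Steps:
K(E) = -3 + 10*E (K(E) = 10*E - 3 = -3 + 10*E)
K(0)*80 + (3 + (1*(-1))*(-3 + 1)) = (-3 + 10*0)*80 + (3 + (1*(-1))*(-3 + 1)) = (-3 + 0)*80 + (3 - 1*(-2)) = -3*80 + (3 + 2) = -240 + 5 = -235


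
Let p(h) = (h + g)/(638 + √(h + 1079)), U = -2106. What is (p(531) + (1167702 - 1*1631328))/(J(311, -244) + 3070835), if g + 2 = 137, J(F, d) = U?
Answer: -93984659388/622083536693 - 333*√1610/622083536693 ≈ -0.15108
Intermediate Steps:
J(F, d) = -2106
g = 135 (g = -2 + 137 = 135)
p(h) = (135 + h)/(638 + √(1079 + h)) (p(h) = (h + 135)/(638 + √(h + 1079)) = (135 + h)/(638 + √(1079 + h)))
(p(531) + (1167702 - 1*1631328))/(J(311, -244) + 3070835) = ((135 + 531)/(638 + √(1079 + 531)) + (1167702 - 1*1631328))/(-2106 + 3070835) = (666/(638 + √1610) + (1167702 - 1631328))/3068729 = (666/(638 + √1610) - 463626)*(1/3068729) = (-463626 + 666/(638 + √1610))*(1/3068729) = -463626/3068729 + 666/(3068729*(638 + √1610))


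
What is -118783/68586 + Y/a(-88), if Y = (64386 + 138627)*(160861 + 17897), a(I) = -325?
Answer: -5008047381527/44850 ≈ -1.1166e+8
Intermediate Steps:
Y = 36290197854 (Y = 203013*178758 = 36290197854)
-118783/68586 + Y/a(-88) = -118783/68586 + 36290197854/(-325) = -118783*1/68586 + 36290197854*(-1/325) = -239/138 - 36290197854/325 = -5008047381527/44850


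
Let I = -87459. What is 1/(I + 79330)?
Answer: -1/8129 ≈ -0.00012302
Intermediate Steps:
1/(I + 79330) = 1/(-87459 + 79330) = 1/(-8129) = -1/8129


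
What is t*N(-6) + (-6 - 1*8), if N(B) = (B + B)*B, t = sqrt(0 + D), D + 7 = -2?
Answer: -14 + 216*I ≈ -14.0 + 216.0*I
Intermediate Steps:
D = -9 (D = -7 - 2 = -9)
t = 3*I (t = sqrt(0 - 9) = sqrt(-9) = 3*I ≈ 3.0*I)
N(B) = 2*B**2 (N(B) = (2*B)*B = 2*B**2)
t*N(-6) + (-6 - 1*8) = (3*I)*(2*(-6)**2) + (-6 - 1*8) = (3*I)*(2*36) + (-6 - 8) = (3*I)*72 - 14 = 216*I - 14 = -14 + 216*I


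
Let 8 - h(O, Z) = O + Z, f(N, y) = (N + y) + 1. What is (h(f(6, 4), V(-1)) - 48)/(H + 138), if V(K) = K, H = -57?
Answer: -50/81 ≈ -0.61728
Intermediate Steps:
f(N, y) = 1 + N + y
h(O, Z) = 8 - O - Z (h(O, Z) = 8 - (O + Z) = 8 + (-O - Z) = 8 - O - Z)
(h(f(6, 4), V(-1)) - 48)/(H + 138) = ((8 - (1 + 6 + 4) - 1*(-1)) - 48)/(-57 + 138) = ((8 - 1*11 + 1) - 48)/81 = ((8 - 11 + 1) - 48)/81 = (-2 - 48)/81 = (1/81)*(-50) = -50/81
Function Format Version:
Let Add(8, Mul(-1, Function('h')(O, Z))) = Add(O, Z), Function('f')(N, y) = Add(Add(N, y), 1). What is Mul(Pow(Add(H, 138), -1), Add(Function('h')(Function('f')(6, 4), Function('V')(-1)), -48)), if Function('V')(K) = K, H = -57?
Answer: Rational(-50, 81) ≈ -0.61728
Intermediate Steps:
Function('f')(N, y) = Add(1, N, y)
Function('h')(O, Z) = Add(8, Mul(-1, O), Mul(-1, Z)) (Function('h')(O, Z) = Add(8, Mul(-1, Add(O, Z))) = Add(8, Add(Mul(-1, O), Mul(-1, Z))) = Add(8, Mul(-1, O), Mul(-1, Z)))
Mul(Pow(Add(H, 138), -1), Add(Function('h')(Function('f')(6, 4), Function('V')(-1)), -48)) = Mul(Pow(Add(-57, 138), -1), Add(Add(8, Mul(-1, Add(1, 6, 4)), Mul(-1, -1)), -48)) = Mul(Pow(81, -1), Add(Add(8, Mul(-1, 11), 1), -48)) = Mul(Rational(1, 81), Add(Add(8, -11, 1), -48)) = Mul(Rational(1, 81), Add(-2, -48)) = Mul(Rational(1, 81), -50) = Rational(-50, 81)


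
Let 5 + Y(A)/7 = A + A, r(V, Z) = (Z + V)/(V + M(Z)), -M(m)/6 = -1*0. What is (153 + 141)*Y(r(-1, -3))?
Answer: 6174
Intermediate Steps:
M(m) = 0 (M(m) = -(-6)*0 = -6*0 = 0)
r(V, Z) = (V + Z)/V (r(V, Z) = (Z + V)/(V + 0) = (V + Z)/V)
Y(A) = -35 + 14*A (Y(A) = -35 + 7*(A + A) = -35 + 7*(2*A) = -35 + 14*A)
(153 + 141)*Y(r(-1, -3)) = (153 + 141)*(-35 + 14*((-1 - 3)/(-1))) = 294*(-35 + 14*(-1*(-4))) = 294*(-35 + 14*4) = 294*(-35 + 56) = 294*21 = 6174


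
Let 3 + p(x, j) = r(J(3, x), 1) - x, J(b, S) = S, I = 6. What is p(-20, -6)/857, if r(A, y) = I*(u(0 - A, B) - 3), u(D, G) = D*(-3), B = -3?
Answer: -361/857 ≈ -0.42124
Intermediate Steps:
u(D, G) = -3*D
r(A, y) = -18 + 18*A (r(A, y) = 6*(-3*(0 - A) - 3) = 6*(-(-3)*A - 3) = 6*(3*A - 3) = 6*(-3 + 3*A) = -18 + 18*A)
p(x, j) = -21 + 17*x (p(x, j) = -3 + ((-18 + 18*x) - x) = -3 + (-18 + 17*x) = -21 + 17*x)
p(-20, -6)/857 = (-21 + 17*(-20))/857 = (-21 - 340)*(1/857) = -361*1/857 = -361/857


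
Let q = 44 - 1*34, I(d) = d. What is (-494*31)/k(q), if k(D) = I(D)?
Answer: -7657/5 ≈ -1531.4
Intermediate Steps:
q = 10 (q = 44 - 34 = 10)
k(D) = D
(-494*31)/k(q) = -494*31/10 = -15314*1/10 = -7657/5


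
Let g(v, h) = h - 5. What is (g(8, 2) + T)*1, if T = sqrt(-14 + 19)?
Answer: -3 + sqrt(5) ≈ -0.76393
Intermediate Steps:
T = sqrt(5) ≈ 2.2361
g(v, h) = -5 + h
(g(8, 2) + T)*1 = ((-5 + 2) + sqrt(5))*1 = (-3 + sqrt(5))*1 = -3 + sqrt(5)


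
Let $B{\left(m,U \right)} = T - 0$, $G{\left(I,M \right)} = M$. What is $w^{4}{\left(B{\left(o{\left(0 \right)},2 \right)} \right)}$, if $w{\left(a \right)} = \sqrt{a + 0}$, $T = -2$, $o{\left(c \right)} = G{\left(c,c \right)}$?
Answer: $4$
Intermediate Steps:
$o{\left(c \right)} = c$
$B{\left(m,U \right)} = -2$ ($B{\left(m,U \right)} = -2 - 0 = -2 + 0 = -2$)
$w{\left(a \right)} = \sqrt{a}$
$w^{4}{\left(B{\left(o{\left(0 \right)},2 \right)} \right)} = \left(\sqrt{-2}\right)^{4} = \left(i \sqrt{2}\right)^{4} = 4$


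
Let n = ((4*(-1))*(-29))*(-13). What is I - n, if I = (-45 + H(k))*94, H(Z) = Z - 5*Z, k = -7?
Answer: -90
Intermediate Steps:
H(Z) = -4*Z
I = -1598 (I = (-45 - 4*(-7))*94 = (-45 + 28)*94 = -17*94 = -1598)
n = -1508 (n = -4*(-29)*(-13) = 116*(-13) = -1508)
I - n = -1598 - 1*(-1508) = -1598 + 1508 = -90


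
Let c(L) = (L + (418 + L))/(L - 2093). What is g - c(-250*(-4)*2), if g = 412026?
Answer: 38322836/93 ≈ 4.1207e+5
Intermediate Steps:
c(L) = (418 + 2*L)/(-2093 + L)
g - c(-250*(-4)*2) = 412026 - 2*(209 - 250*(-4)*2)/(-2093 - 250*(-4)*2) = 412026 - 2*(209 + 1000*2)/(-2093 + 1000*2) = 412026 - 2*(209 + 2000)/(-2093 + 2000) = 412026 - 2*2209/(-93) = 412026 - 2*(-1)*2209/93 = 412026 - 1*(-4418/93) = 412026 + 4418/93 = 38322836/93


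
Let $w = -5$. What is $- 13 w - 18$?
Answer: $47$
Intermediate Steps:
$- 13 w - 18 = \left(-13\right) \left(-5\right) - 18 = 65 - 18 = 47$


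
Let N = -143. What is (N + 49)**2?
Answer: 8836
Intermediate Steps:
(N + 49)**2 = (-143 + 49)**2 = (-94)**2 = 8836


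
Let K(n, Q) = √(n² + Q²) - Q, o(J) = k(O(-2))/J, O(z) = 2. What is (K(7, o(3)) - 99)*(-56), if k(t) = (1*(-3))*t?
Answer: 5432 - 56*√53 ≈ 5024.3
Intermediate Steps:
k(t) = -3*t
o(J) = -6/J (o(J) = (-3*2)/J = -6/J)
K(n, Q) = √(Q² + n²) - Q
(K(7, o(3)) - 99)*(-56) = ((√((-6/3)² + 7²) - (-6)/3) - 99)*(-56) = ((√((-6*⅓)² + 49) - (-6)/3) - 99)*(-56) = ((√((-2)² + 49) - 1*(-2)) - 99)*(-56) = ((√(4 + 49) + 2) - 99)*(-56) = ((√53 + 2) - 99)*(-56) = ((2 + √53) - 99)*(-56) = (-97 + √53)*(-56) = 5432 - 56*√53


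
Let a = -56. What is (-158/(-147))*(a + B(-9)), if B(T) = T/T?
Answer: -8690/147 ≈ -59.116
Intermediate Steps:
B(T) = 1
(-158/(-147))*(a + B(-9)) = (-158/(-147))*(-56 + 1) = -158*(-1/147)*(-55) = (158/147)*(-55) = -8690/147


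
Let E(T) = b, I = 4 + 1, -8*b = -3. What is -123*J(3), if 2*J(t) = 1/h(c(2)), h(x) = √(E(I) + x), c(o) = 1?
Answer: -123*√22/11 ≈ -52.447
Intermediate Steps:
b = 3/8 (b = -⅛*(-3) = 3/8 ≈ 0.37500)
I = 5
E(T) = 3/8
h(x) = √(3/8 + x)
J(t) = √22/11 (J(t) = 1/(2*((√(6 + 16*1)/4))) = 1/(2*((√(6 + 16)/4))) = 1/(2*((√22/4))) = (2*√22/11)/2 = √22/11)
-123*J(3) = -123*√22/11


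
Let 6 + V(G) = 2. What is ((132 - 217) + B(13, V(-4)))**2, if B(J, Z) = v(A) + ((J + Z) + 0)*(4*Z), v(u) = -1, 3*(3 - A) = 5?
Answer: 52900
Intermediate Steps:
A = 4/3 (A = 3 - 1/3*5 = 3 - 5/3 = 4/3 ≈ 1.3333)
V(G) = -4 (V(G) = -6 + 2 = -4)
B(J, Z) = -1 + 4*Z*(J + Z) (B(J, Z) = -1 + ((J + Z) + 0)*(4*Z) = -1 + (J + Z)*(4*Z) = -1 + 4*Z*(J + Z))
((132 - 217) + B(13, V(-4)))**2 = ((132 - 217) + (-1 + 4*(-4)**2 + 4*13*(-4)))**2 = (-85 + (-1 + 4*16 - 208))**2 = (-85 + (-1 + 64 - 208))**2 = (-85 - 145)**2 = (-230)**2 = 52900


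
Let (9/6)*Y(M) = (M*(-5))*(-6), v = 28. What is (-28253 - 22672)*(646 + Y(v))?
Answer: -61415550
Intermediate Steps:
Y(M) = 20*M (Y(M) = 2*((M*(-5))*(-6))/3 = 2*(-5*M*(-6))/3 = 2*(30*M)/3 = 20*M)
(-28253 - 22672)*(646 + Y(v)) = (-28253 - 22672)*(646 + 20*28) = -50925*(646 + 560) = -50925*1206 = -61415550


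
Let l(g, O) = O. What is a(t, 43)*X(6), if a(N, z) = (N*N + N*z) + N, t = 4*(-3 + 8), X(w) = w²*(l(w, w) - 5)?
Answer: 46080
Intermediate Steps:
X(w) = w²*(-5 + w) (X(w) = w²*(w - 5) = w²*(-5 + w))
t = 20 (t = 4*5 = 20)
a(N, z) = N + N² + N*z (a(N, z) = (N² + N*z) + N = N + N² + N*z)
a(t, 43)*X(6) = (20*(1 + 20 + 43))*(6²*(-5 + 6)) = (20*64)*(36*1) = 1280*36 = 46080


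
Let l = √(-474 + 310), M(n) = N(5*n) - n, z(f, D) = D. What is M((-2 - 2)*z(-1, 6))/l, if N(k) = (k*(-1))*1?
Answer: -72*I*√41/41 ≈ -11.245*I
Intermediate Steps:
N(k) = -k (N(k) = -k*1 = -k)
M(n) = -6*n (M(n) = -5*n - n = -6*n)
l = 2*I*√41 (l = √(-164) = 2*I*√41 ≈ 12.806*I)
M((-2 - 2)*z(-1, 6))/l = (-6*(-2 - 2)*6)/((2*I*√41)) = (-(-24)*6)*(-I*√41/82) = (-6*(-24))*(-I*√41/82) = 144*(-I*√41/82) = -72*I*√41/41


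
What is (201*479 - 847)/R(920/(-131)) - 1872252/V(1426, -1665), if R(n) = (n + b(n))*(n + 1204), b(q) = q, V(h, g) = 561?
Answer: -22545820970683/6744140040 ≈ -3343.0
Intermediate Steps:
R(n) = 2*n*(1204 + n) (R(n) = (n + n)*(n + 1204) = (2*n)*(1204 + n) = 2*n*(1204 + n))
(201*479 - 847)/R(920/(-131)) - 1872252/V(1426, -1665) = (201*479 - 847)/((2*(920/(-131))*(1204 + 920/(-131)))) - 1872252/561 = (96279 - 847)/((2*(920*(-1/131))*(1204 + 920*(-1/131)))) - 1872252*1/561 = 95432/((2*(-920/131)*(1204 - 920/131))) - 624084/187 = 95432/((2*(-920/131)*(156804/131))) - 624084/187 = 95432/(-288519360/17161) - 624084/187 = 95432*(-17161/288519360) - 624084/187 = -204713569/36064920 - 624084/187 = -22545820970683/6744140040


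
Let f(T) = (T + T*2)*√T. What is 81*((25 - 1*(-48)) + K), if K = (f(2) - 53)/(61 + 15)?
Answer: 445095/76 + 243*√2/38 ≈ 5865.6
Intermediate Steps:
f(T) = 3*T^(3/2) (f(T) = (T + 2*T)*√T = (3*T)*√T = 3*T^(3/2))
K = -53/76 + 3*√2/38 (K = (3*2^(3/2) - 53)/(61 + 15) = (3*(2*√2) - 53)/76 = (6*√2 - 53)*(1/76) = (-53 + 6*√2)*(1/76) = -53/76 + 3*√2/38 ≈ -0.58572)
81*((25 - 1*(-48)) + K) = 81*((25 - 1*(-48)) + (-53/76 + 3*√2/38)) = 81*((25 + 48) + (-53/76 + 3*√2/38)) = 81*(73 + (-53/76 + 3*√2/38)) = 81*(5495/76 + 3*√2/38) = 445095/76 + 243*√2/38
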